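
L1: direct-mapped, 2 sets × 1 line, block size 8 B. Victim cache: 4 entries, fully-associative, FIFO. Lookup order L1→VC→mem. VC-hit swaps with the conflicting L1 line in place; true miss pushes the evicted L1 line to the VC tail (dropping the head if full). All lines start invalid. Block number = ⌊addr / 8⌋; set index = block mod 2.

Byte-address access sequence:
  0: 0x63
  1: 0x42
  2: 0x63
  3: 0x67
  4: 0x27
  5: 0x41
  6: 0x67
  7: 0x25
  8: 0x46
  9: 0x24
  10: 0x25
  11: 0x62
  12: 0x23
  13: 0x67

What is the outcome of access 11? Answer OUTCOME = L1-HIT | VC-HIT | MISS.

OUTCOME = VC-HIT

  [0] addr=0x63 blk=12 s=0: MISS | VC []
  [1] addr=0x42 blk=8 s=0: MISS | VC [12]
  [2] addr=0x63 blk=12 s=0: VC-HIT | VC [8]
  [3] addr=0x67 blk=12 s=0: L1-HIT | VC [8]
  [4] addr=0x27 blk=4 s=0: MISS | VC [8, 12]
  [5] addr=0x41 blk=8 s=0: VC-HIT | VC [4, 12]
  [6] addr=0x67 blk=12 s=0: VC-HIT | VC [4, 8]
  [7] addr=0x25 blk=4 s=0: VC-HIT | VC [12, 8]
  [8] addr=0x46 blk=8 s=0: VC-HIT | VC [12, 4]
  [9] addr=0x24 blk=4 s=0: VC-HIT | VC [12, 8]
  [10] addr=0x25 blk=4 s=0: L1-HIT | VC [12, 8]
  [11] addr=0x62 blk=12 s=0: VC-HIT | VC [4, 8]
  [12] addr=0x23 blk=4 s=0: VC-HIT | VC [12, 8]
  [13] addr=0x67 blk=12 s=0: VC-HIT | VC [4, 8]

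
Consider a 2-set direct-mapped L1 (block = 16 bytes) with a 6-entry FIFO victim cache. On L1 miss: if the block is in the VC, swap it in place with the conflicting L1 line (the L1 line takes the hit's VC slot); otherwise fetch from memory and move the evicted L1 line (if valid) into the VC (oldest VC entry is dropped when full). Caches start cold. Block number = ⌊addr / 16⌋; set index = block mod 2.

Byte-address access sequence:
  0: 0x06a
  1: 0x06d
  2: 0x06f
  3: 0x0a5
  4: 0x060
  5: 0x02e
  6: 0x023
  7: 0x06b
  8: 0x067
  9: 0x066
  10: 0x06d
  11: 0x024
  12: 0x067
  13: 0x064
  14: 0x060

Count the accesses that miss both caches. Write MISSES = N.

  [0] addr=0x6a blk=6 s=0: MISS | VC []
  [1] addr=0x6d blk=6 s=0: L1-HIT | VC []
  [2] addr=0x6f blk=6 s=0: L1-HIT | VC []
  [3] addr=0xa5 blk=10 s=0: MISS | VC [6]
  [4] addr=0x60 blk=6 s=0: VC-HIT | VC [10]
  [5] addr=0x2e blk=2 s=0: MISS | VC [10, 6]
  [6] addr=0x23 blk=2 s=0: L1-HIT | VC [10, 6]
  [7] addr=0x6b blk=6 s=0: VC-HIT | VC [10, 2]
  [8] addr=0x67 blk=6 s=0: L1-HIT | VC [10, 2]
  [9] addr=0x66 blk=6 s=0: L1-HIT | VC [10, 2]
  [10] addr=0x6d blk=6 s=0: L1-HIT | VC [10, 2]
  [11] addr=0x24 blk=2 s=0: VC-HIT | VC [10, 6]
  [12] addr=0x67 blk=6 s=0: VC-HIT | VC [10, 2]
  [13] addr=0x64 blk=6 s=0: L1-HIT | VC [10, 2]
  [14] addr=0x60 blk=6 s=0: L1-HIT | VC [10, 2]

MISSES = 3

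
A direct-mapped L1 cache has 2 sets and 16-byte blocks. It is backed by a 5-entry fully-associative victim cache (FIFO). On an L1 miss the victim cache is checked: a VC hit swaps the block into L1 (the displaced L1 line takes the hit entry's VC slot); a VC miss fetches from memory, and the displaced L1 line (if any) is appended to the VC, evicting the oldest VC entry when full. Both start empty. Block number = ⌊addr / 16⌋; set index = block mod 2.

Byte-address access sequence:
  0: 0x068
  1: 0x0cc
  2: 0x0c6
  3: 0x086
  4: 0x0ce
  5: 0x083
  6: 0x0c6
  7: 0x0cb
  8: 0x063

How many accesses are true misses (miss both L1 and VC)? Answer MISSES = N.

MISSES = 3

  [0] addr=0x68 blk=6 s=0: MISS | VC []
  [1] addr=0xcc blk=12 s=0: MISS | VC [6]
  [2] addr=0xc6 blk=12 s=0: L1-HIT | VC [6]
  [3] addr=0x86 blk=8 s=0: MISS | VC [6, 12]
  [4] addr=0xce blk=12 s=0: VC-HIT | VC [6, 8]
  [5] addr=0x83 blk=8 s=0: VC-HIT | VC [6, 12]
  [6] addr=0xc6 blk=12 s=0: VC-HIT | VC [6, 8]
  [7] addr=0xcb blk=12 s=0: L1-HIT | VC [6, 8]
  [8] addr=0x63 blk=6 s=0: VC-HIT | VC [12, 8]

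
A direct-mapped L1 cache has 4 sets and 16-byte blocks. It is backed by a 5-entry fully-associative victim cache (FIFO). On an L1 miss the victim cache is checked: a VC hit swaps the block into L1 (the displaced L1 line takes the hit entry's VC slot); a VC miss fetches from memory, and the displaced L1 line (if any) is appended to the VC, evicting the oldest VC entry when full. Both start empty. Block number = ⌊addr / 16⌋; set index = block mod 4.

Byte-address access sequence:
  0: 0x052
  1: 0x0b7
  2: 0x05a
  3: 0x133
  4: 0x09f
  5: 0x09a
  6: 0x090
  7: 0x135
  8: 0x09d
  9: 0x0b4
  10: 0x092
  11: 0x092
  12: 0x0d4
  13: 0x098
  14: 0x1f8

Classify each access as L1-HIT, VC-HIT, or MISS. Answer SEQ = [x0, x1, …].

SEQ = [MISS, MISS, L1-HIT, MISS, MISS, L1-HIT, L1-HIT, L1-HIT, L1-HIT, VC-HIT, L1-HIT, L1-HIT, MISS, VC-HIT, MISS]

#0 0x52→b5/s1 MISS; vc=[]
#1 0xb7→b11/s3 MISS; vc=[]
#2 0x5a→b5/s1 L1-HIT; vc=[]
#3 0x133→b19/s3 MISS; vc=[11]
#4 0x9f→b9/s1 MISS; vc=[11,5]
#5 0x9a→b9/s1 L1-HIT; vc=[11,5]
#6 0x90→b9/s1 L1-HIT; vc=[11,5]
#7 0x135→b19/s3 L1-HIT; vc=[11,5]
#8 0x9d→b9/s1 L1-HIT; vc=[11,5]
#9 0xb4→b11/s3 VC-HIT; vc=[19,5]
#10 0x92→b9/s1 L1-HIT; vc=[19,5]
#11 0x92→b9/s1 L1-HIT; vc=[19,5]
#12 0xd4→b13/s1 MISS; vc=[19,5,9]
#13 0x98→b9/s1 VC-HIT; vc=[19,5,13]
#14 0x1f8→b31/s3 MISS; vc=[19,5,13,11]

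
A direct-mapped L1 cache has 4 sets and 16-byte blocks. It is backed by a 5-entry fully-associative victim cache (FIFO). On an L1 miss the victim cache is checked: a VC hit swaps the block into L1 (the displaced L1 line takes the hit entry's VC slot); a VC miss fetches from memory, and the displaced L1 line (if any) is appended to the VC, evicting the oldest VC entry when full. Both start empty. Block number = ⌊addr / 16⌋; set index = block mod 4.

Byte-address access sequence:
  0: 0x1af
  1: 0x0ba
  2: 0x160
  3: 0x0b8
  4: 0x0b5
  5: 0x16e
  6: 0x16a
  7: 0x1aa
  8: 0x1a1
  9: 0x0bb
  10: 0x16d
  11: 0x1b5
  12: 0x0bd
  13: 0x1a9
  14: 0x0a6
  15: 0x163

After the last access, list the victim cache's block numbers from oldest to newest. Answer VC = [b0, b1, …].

VC = [10, 27, 26]

  [0] addr=0x1af blk=26 s=2: MISS | VC []
  [1] addr=0xba blk=11 s=3: MISS | VC []
  [2] addr=0x160 blk=22 s=2: MISS | VC [26]
  [3] addr=0xb8 blk=11 s=3: L1-HIT | VC [26]
  [4] addr=0xb5 blk=11 s=3: L1-HIT | VC [26]
  [5] addr=0x16e blk=22 s=2: L1-HIT | VC [26]
  [6] addr=0x16a blk=22 s=2: L1-HIT | VC [26]
  [7] addr=0x1aa blk=26 s=2: VC-HIT | VC [22]
  [8] addr=0x1a1 blk=26 s=2: L1-HIT | VC [22]
  [9] addr=0xbb blk=11 s=3: L1-HIT | VC [22]
  [10] addr=0x16d blk=22 s=2: VC-HIT | VC [26]
  [11] addr=0x1b5 blk=27 s=3: MISS | VC [26, 11]
  [12] addr=0xbd blk=11 s=3: VC-HIT | VC [26, 27]
  [13] addr=0x1a9 blk=26 s=2: VC-HIT | VC [22, 27]
  [14] addr=0xa6 blk=10 s=2: MISS | VC [22, 27, 26]
  [15] addr=0x163 blk=22 s=2: VC-HIT | VC [10, 27, 26]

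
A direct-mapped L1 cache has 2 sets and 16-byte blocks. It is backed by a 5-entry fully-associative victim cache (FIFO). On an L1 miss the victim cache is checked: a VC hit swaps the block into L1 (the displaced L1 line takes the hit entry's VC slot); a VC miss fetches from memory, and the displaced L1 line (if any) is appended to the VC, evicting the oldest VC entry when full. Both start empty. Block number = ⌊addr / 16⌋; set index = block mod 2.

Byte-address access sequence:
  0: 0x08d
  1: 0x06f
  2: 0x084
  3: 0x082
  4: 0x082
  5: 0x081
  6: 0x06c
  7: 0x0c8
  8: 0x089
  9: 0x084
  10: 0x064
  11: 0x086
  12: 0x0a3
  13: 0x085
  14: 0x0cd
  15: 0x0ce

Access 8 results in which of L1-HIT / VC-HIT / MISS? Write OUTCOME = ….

  [0] addr=0x8d blk=8 s=0: MISS | VC []
  [1] addr=0x6f blk=6 s=0: MISS | VC [8]
  [2] addr=0x84 blk=8 s=0: VC-HIT | VC [6]
  [3] addr=0x82 blk=8 s=0: L1-HIT | VC [6]
  [4] addr=0x82 blk=8 s=0: L1-HIT | VC [6]
  [5] addr=0x81 blk=8 s=0: L1-HIT | VC [6]
  [6] addr=0x6c blk=6 s=0: VC-HIT | VC [8]
  [7] addr=0xc8 blk=12 s=0: MISS | VC [8, 6]
  [8] addr=0x89 blk=8 s=0: VC-HIT | VC [12, 6]
  [9] addr=0x84 blk=8 s=0: L1-HIT | VC [12, 6]
  [10] addr=0x64 blk=6 s=0: VC-HIT | VC [12, 8]
  [11] addr=0x86 blk=8 s=0: VC-HIT | VC [12, 6]
  [12] addr=0xa3 blk=10 s=0: MISS | VC [12, 6, 8]
  [13] addr=0x85 blk=8 s=0: VC-HIT | VC [12, 6, 10]
  [14] addr=0xcd blk=12 s=0: VC-HIT | VC [8, 6, 10]
  [15] addr=0xce blk=12 s=0: L1-HIT | VC [8, 6, 10]

OUTCOME = VC-HIT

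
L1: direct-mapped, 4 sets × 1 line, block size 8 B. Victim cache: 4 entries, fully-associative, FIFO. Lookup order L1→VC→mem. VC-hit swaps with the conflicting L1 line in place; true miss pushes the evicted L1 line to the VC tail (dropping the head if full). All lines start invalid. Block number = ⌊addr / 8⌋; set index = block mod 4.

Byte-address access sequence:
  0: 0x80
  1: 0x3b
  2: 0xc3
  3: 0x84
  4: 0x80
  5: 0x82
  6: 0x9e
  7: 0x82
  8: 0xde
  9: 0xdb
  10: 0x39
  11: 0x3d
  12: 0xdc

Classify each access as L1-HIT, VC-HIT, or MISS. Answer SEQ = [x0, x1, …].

SEQ = [MISS, MISS, MISS, VC-HIT, L1-HIT, L1-HIT, MISS, L1-HIT, MISS, L1-HIT, VC-HIT, L1-HIT, VC-HIT]

  [0] addr=0x80 blk=16 s=0: MISS | VC []
  [1] addr=0x3b blk=7 s=3: MISS | VC []
  [2] addr=0xc3 blk=24 s=0: MISS | VC [16]
  [3] addr=0x84 blk=16 s=0: VC-HIT | VC [24]
  [4] addr=0x80 blk=16 s=0: L1-HIT | VC [24]
  [5] addr=0x82 blk=16 s=0: L1-HIT | VC [24]
  [6] addr=0x9e blk=19 s=3: MISS | VC [24, 7]
  [7] addr=0x82 blk=16 s=0: L1-HIT | VC [24, 7]
  [8] addr=0xde blk=27 s=3: MISS | VC [24, 7, 19]
  [9] addr=0xdb blk=27 s=3: L1-HIT | VC [24, 7, 19]
  [10] addr=0x39 blk=7 s=3: VC-HIT | VC [24, 27, 19]
  [11] addr=0x3d blk=7 s=3: L1-HIT | VC [24, 27, 19]
  [12] addr=0xdc blk=27 s=3: VC-HIT | VC [24, 7, 19]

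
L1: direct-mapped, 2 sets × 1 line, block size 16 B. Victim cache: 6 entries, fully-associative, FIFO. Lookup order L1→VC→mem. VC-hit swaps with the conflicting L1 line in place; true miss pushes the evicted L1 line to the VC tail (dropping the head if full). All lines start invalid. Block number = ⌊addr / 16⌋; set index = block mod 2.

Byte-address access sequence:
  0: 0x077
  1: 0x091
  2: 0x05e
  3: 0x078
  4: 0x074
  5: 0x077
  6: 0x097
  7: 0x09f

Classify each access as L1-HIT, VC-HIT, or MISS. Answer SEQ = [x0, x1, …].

SEQ = [MISS, MISS, MISS, VC-HIT, L1-HIT, L1-HIT, VC-HIT, L1-HIT]

  [0] addr=0x77 blk=7 s=1: MISS | VC []
  [1] addr=0x91 blk=9 s=1: MISS | VC [7]
  [2] addr=0x5e blk=5 s=1: MISS | VC [7, 9]
  [3] addr=0x78 blk=7 s=1: VC-HIT | VC [5, 9]
  [4] addr=0x74 blk=7 s=1: L1-HIT | VC [5, 9]
  [5] addr=0x77 blk=7 s=1: L1-HIT | VC [5, 9]
  [6] addr=0x97 blk=9 s=1: VC-HIT | VC [5, 7]
  [7] addr=0x9f blk=9 s=1: L1-HIT | VC [5, 7]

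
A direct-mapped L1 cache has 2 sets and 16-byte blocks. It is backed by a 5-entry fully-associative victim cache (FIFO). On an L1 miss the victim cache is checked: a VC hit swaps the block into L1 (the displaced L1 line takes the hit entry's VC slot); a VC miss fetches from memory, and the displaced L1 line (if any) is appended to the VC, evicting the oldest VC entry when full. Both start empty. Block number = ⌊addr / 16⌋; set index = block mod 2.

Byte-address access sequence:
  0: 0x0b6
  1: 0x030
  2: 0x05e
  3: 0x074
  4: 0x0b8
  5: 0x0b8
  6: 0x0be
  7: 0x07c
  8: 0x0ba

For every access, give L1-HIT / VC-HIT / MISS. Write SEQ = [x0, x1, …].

SEQ = [MISS, MISS, MISS, MISS, VC-HIT, L1-HIT, L1-HIT, VC-HIT, VC-HIT]

  [0] addr=0xb6 blk=11 s=1: MISS | VC []
  [1] addr=0x30 blk=3 s=1: MISS | VC [11]
  [2] addr=0x5e blk=5 s=1: MISS | VC [11, 3]
  [3] addr=0x74 blk=7 s=1: MISS | VC [11, 3, 5]
  [4] addr=0xb8 blk=11 s=1: VC-HIT | VC [7, 3, 5]
  [5] addr=0xb8 blk=11 s=1: L1-HIT | VC [7, 3, 5]
  [6] addr=0xbe blk=11 s=1: L1-HIT | VC [7, 3, 5]
  [7] addr=0x7c blk=7 s=1: VC-HIT | VC [11, 3, 5]
  [8] addr=0xba blk=11 s=1: VC-HIT | VC [7, 3, 5]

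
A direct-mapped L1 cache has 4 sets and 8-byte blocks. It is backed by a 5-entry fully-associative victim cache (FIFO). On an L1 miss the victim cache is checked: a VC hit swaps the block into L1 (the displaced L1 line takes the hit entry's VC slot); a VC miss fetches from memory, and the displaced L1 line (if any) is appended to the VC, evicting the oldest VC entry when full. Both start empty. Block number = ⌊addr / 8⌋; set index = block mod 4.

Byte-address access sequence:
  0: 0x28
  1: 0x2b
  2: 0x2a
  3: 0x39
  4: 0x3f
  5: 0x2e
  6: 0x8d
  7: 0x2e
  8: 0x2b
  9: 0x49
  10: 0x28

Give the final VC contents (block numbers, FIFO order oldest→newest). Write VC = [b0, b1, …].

#0 0x28→b5/s1 MISS; vc=[]
#1 0x2b→b5/s1 L1-HIT; vc=[]
#2 0x2a→b5/s1 L1-HIT; vc=[]
#3 0x39→b7/s3 MISS; vc=[]
#4 0x3f→b7/s3 L1-HIT; vc=[]
#5 0x2e→b5/s1 L1-HIT; vc=[]
#6 0x8d→b17/s1 MISS; vc=[5]
#7 0x2e→b5/s1 VC-HIT; vc=[17]
#8 0x2b→b5/s1 L1-HIT; vc=[17]
#9 0x49→b9/s1 MISS; vc=[17,5]
#10 0x28→b5/s1 VC-HIT; vc=[17,9]

VC = [17, 9]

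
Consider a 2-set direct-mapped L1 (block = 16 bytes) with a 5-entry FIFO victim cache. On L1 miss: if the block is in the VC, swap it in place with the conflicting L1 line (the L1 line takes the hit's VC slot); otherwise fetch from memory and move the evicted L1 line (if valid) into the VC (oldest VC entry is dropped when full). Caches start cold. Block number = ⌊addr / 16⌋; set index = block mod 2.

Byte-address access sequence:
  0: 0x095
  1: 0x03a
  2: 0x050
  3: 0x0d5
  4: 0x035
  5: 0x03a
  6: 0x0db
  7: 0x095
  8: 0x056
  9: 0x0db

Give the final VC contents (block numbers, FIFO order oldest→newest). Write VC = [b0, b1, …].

VC = [5, 3, 9]

0: 0x95 (blk 9, set 1) → MISS  vc=[]
1: 0x3a (blk 3, set 1) → MISS  vc=[9]
2: 0x50 (blk 5, set 1) → MISS  vc=[9, 3]
3: 0xd5 (blk 13, set 1) → MISS  vc=[9, 3, 5]
4: 0x35 (blk 3, set 1) → VC-HIT  vc=[9, 13, 5]
5: 0x3a (blk 3, set 1) → L1-HIT  vc=[9, 13, 5]
6: 0xdb (blk 13, set 1) → VC-HIT  vc=[9, 3, 5]
7: 0x95 (blk 9, set 1) → VC-HIT  vc=[13, 3, 5]
8: 0x56 (blk 5, set 1) → VC-HIT  vc=[13, 3, 9]
9: 0xdb (blk 13, set 1) → VC-HIT  vc=[5, 3, 9]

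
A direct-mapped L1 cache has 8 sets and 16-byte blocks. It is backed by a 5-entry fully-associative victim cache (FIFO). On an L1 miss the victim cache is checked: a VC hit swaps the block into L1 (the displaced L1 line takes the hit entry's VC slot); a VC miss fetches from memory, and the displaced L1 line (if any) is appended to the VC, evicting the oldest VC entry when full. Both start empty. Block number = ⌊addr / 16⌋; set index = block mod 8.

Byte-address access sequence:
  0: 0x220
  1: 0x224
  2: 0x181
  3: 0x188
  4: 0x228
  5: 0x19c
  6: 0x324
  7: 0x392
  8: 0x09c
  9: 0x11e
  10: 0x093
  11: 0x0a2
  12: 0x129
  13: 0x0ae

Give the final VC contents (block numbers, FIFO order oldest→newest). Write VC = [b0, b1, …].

  [0] addr=0x220 blk=34 s=2: MISS | VC []
  [1] addr=0x224 blk=34 s=2: L1-HIT | VC []
  [2] addr=0x181 blk=24 s=0: MISS | VC []
  [3] addr=0x188 blk=24 s=0: L1-HIT | VC []
  [4] addr=0x228 blk=34 s=2: L1-HIT | VC []
  [5] addr=0x19c blk=25 s=1: MISS | VC []
  [6] addr=0x324 blk=50 s=2: MISS | VC [34]
  [7] addr=0x392 blk=57 s=1: MISS | VC [34, 25]
  [8] addr=0x9c blk=9 s=1: MISS | VC [34, 25, 57]
  [9] addr=0x11e blk=17 s=1: MISS | VC [34, 25, 57, 9]
  [10] addr=0x93 blk=9 s=1: VC-HIT | VC [34, 25, 57, 17]
  [11] addr=0xa2 blk=10 s=2: MISS | VC [34, 25, 57, 17, 50]
  [12] addr=0x129 blk=18 s=2: MISS | VC [25, 57, 17, 50, 10]
  [13] addr=0xae blk=10 s=2: VC-HIT | VC [25, 57, 17, 50, 18]

VC = [25, 57, 17, 50, 18]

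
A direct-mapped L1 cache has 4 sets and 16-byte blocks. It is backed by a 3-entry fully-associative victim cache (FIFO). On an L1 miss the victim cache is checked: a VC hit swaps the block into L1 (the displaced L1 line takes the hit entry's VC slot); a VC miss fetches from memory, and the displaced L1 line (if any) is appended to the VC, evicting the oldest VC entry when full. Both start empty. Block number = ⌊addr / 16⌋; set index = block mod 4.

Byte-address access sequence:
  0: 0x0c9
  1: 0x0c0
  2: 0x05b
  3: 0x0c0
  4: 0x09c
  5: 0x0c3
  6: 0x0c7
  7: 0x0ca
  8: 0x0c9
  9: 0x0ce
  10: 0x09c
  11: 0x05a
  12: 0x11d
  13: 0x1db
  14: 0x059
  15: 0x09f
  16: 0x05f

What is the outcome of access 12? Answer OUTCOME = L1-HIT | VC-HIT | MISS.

#0 0xc9→b12/s0 MISS; vc=[]
#1 0xc0→b12/s0 L1-HIT; vc=[]
#2 0x5b→b5/s1 MISS; vc=[]
#3 0xc0→b12/s0 L1-HIT; vc=[]
#4 0x9c→b9/s1 MISS; vc=[5]
#5 0xc3→b12/s0 L1-HIT; vc=[5]
#6 0xc7→b12/s0 L1-HIT; vc=[5]
#7 0xca→b12/s0 L1-HIT; vc=[5]
#8 0xc9→b12/s0 L1-HIT; vc=[5]
#9 0xce→b12/s0 L1-HIT; vc=[5]
#10 0x9c→b9/s1 L1-HIT; vc=[5]
#11 0x5a→b5/s1 VC-HIT; vc=[9]
#12 0x11d→b17/s1 MISS; vc=[9,5]
#13 0x1db→b29/s1 MISS; vc=[9,5,17]
#14 0x59→b5/s1 VC-HIT; vc=[9,29,17]
#15 0x9f→b9/s1 VC-HIT; vc=[5,29,17]
#16 0x5f→b5/s1 VC-HIT; vc=[9,29,17]

OUTCOME = MISS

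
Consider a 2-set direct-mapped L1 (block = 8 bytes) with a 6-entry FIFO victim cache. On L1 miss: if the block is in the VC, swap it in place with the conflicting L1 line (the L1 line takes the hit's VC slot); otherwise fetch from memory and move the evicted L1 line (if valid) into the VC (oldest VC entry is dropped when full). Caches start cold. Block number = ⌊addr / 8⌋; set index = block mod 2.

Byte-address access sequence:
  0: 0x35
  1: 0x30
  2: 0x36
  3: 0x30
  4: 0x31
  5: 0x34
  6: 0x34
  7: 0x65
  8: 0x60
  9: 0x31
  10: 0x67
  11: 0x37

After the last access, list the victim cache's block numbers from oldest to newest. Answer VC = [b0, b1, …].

VC = [12]

0: 0x35 (blk 6, set 0) → MISS  vc=[]
1: 0x30 (blk 6, set 0) → L1-HIT  vc=[]
2: 0x36 (blk 6, set 0) → L1-HIT  vc=[]
3: 0x30 (blk 6, set 0) → L1-HIT  vc=[]
4: 0x31 (blk 6, set 0) → L1-HIT  vc=[]
5: 0x34 (blk 6, set 0) → L1-HIT  vc=[]
6: 0x34 (blk 6, set 0) → L1-HIT  vc=[]
7: 0x65 (blk 12, set 0) → MISS  vc=[6]
8: 0x60 (blk 12, set 0) → L1-HIT  vc=[6]
9: 0x31 (blk 6, set 0) → VC-HIT  vc=[12]
10: 0x67 (blk 12, set 0) → VC-HIT  vc=[6]
11: 0x37 (blk 6, set 0) → VC-HIT  vc=[12]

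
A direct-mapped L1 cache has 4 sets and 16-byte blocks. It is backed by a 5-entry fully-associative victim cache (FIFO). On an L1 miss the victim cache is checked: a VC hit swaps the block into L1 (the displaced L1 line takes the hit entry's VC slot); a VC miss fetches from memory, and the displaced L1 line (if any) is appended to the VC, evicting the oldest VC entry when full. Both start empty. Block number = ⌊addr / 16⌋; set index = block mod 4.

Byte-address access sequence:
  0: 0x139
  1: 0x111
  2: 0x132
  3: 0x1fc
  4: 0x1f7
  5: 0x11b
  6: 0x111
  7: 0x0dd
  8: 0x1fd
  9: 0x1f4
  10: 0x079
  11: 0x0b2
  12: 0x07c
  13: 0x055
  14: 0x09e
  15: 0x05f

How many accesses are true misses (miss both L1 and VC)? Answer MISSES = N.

0: 0x139 (blk 19, set 3) → MISS  vc=[]
1: 0x111 (blk 17, set 1) → MISS  vc=[]
2: 0x132 (blk 19, set 3) → L1-HIT  vc=[]
3: 0x1fc (blk 31, set 3) → MISS  vc=[19]
4: 0x1f7 (blk 31, set 3) → L1-HIT  vc=[19]
5: 0x11b (blk 17, set 1) → L1-HIT  vc=[19]
6: 0x111 (blk 17, set 1) → L1-HIT  vc=[19]
7: 0xdd (blk 13, set 1) → MISS  vc=[19, 17]
8: 0x1fd (blk 31, set 3) → L1-HIT  vc=[19, 17]
9: 0x1f4 (blk 31, set 3) → L1-HIT  vc=[19, 17]
10: 0x79 (blk 7, set 3) → MISS  vc=[19, 17, 31]
11: 0xb2 (blk 11, set 3) → MISS  vc=[19, 17, 31, 7]
12: 0x7c (blk 7, set 3) → VC-HIT  vc=[19, 17, 31, 11]
13: 0x55 (blk 5, set 1) → MISS  vc=[19, 17, 31, 11, 13]
14: 0x9e (blk 9, set 1) → MISS  vc=[17, 31, 11, 13, 5]
15: 0x5f (blk 5, set 1) → VC-HIT  vc=[17, 31, 11, 13, 9]

MISSES = 8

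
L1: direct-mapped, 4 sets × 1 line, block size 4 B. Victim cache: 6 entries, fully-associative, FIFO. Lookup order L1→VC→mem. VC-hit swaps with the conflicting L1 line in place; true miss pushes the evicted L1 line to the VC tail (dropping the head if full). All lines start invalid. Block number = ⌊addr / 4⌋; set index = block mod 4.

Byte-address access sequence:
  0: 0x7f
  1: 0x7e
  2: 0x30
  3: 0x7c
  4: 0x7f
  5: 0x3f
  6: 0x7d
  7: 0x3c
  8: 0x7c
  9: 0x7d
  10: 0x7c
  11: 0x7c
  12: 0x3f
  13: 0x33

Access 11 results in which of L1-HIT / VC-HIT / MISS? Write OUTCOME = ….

  [0] addr=0x7f blk=31 s=3: MISS | VC []
  [1] addr=0x7e blk=31 s=3: L1-HIT | VC []
  [2] addr=0x30 blk=12 s=0: MISS | VC []
  [3] addr=0x7c blk=31 s=3: L1-HIT | VC []
  [4] addr=0x7f blk=31 s=3: L1-HIT | VC []
  [5] addr=0x3f blk=15 s=3: MISS | VC [31]
  [6] addr=0x7d blk=31 s=3: VC-HIT | VC [15]
  [7] addr=0x3c blk=15 s=3: VC-HIT | VC [31]
  [8] addr=0x7c blk=31 s=3: VC-HIT | VC [15]
  [9] addr=0x7d blk=31 s=3: L1-HIT | VC [15]
  [10] addr=0x7c blk=31 s=3: L1-HIT | VC [15]
  [11] addr=0x7c blk=31 s=3: L1-HIT | VC [15]
  [12] addr=0x3f blk=15 s=3: VC-HIT | VC [31]
  [13] addr=0x33 blk=12 s=0: L1-HIT | VC [31]

OUTCOME = L1-HIT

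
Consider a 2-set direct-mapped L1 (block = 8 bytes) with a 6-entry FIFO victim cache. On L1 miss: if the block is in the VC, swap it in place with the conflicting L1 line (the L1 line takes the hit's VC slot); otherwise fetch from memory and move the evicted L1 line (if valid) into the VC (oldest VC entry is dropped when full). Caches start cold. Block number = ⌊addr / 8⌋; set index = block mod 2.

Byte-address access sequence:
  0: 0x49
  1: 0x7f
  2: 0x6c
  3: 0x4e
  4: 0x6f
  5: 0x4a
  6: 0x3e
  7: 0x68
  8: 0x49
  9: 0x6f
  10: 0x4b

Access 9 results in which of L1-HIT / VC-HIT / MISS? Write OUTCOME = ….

OUTCOME = VC-HIT

0: 0x49 (blk 9, set 1) → MISS  vc=[]
1: 0x7f (blk 15, set 1) → MISS  vc=[9]
2: 0x6c (blk 13, set 1) → MISS  vc=[9, 15]
3: 0x4e (blk 9, set 1) → VC-HIT  vc=[13, 15]
4: 0x6f (blk 13, set 1) → VC-HIT  vc=[9, 15]
5: 0x4a (blk 9, set 1) → VC-HIT  vc=[13, 15]
6: 0x3e (blk 7, set 1) → MISS  vc=[13, 15, 9]
7: 0x68 (blk 13, set 1) → VC-HIT  vc=[7, 15, 9]
8: 0x49 (blk 9, set 1) → VC-HIT  vc=[7, 15, 13]
9: 0x6f (blk 13, set 1) → VC-HIT  vc=[7, 15, 9]
10: 0x4b (blk 9, set 1) → VC-HIT  vc=[7, 15, 13]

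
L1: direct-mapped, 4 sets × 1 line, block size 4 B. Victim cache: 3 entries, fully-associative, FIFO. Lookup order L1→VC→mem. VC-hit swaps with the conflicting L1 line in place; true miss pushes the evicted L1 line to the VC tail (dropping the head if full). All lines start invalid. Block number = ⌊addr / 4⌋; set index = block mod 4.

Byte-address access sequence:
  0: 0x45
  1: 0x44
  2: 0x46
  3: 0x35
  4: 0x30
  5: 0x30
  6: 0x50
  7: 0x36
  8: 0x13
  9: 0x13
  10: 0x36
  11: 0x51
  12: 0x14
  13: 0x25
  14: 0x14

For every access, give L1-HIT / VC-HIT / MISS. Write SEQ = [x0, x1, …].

SEQ = [MISS, L1-HIT, L1-HIT, MISS, MISS, L1-HIT, MISS, L1-HIT, MISS, L1-HIT, L1-HIT, VC-HIT, MISS, MISS, VC-HIT]

0: 0x45 (blk 17, set 1) → MISS  vc=[]
1: 0x44 (blk 17, set 1) → L1-HIT  vc=[]
2: 0x46 (blk 17, set 1) → L1-HIT  vc=[]
3: 0x35 (blk 13, set 1) → MISS  vc=[17]
4: 0x30 (blk 12, set 0) → MISS  vc=[17]
5: 0x30 (blk 12, set 0) → L1-HIT  vc=[17]
6: 0x50 (blk 20, set 0) → MISS  vc=[17, 12]
7: 0x36 (blk 13, set 1) → L1-HIT  vc=[17, 12]
8: 0x13 (blk 4, set 0) → MISS  vc=[17, 12, 20]
9: 0x13 (blk 4, set 0) → L1-HIT  vc=[17, 12, 20]
10: 0x36 (blk 13, set 1) → L1-HIT  vc=[17, 12, 20]
11: 0x51 (blk 20, set 0) → VC-HIT  vc=[17, 12, 4]
12: 0x14 (blk 5, set 1) → MISS  vc=[12, 4, 13]
13: 0x25 (blk 9, set 1) → MISS  vc=[4, 13, 5]
14: 0x14 (blk 5, set 1) → VC-HIT  vc=[4, 13, 9]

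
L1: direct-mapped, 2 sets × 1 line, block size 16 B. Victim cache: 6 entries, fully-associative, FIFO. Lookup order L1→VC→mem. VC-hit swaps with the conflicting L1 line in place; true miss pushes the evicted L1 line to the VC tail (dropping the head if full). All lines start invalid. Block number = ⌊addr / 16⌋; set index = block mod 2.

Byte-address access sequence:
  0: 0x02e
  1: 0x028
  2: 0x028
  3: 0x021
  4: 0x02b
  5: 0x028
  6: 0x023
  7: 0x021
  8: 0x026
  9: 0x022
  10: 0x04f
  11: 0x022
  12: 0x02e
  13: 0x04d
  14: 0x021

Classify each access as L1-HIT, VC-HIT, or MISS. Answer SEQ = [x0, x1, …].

SEQ = [MISS, L1-HIT, L1-HIT, L1-HIT, L1-HIT, L1-HIT, L1-HIT, L1-HIT, L1-HIT, L1-HIT, MISS, VC-HIT, L1-HIT, VC-HIT, VC-HIT]

#0 0x2e→b2/s0 MISS; vc=[]
#1 0x28→b2/s0 L1-HIT; vc=[]
#2 0x28→b2/s0 L1-HIT; vc=[]
#3 0x21→b2/s0 L1-HIT; vc=[]
#4 0x2b→b2/s0 L1-HIT; vc=[]
#5 0x28→b2/s0 L1-HIT; vc=[]
#6 0x23→b2/s0 L1-HIT; vc=[]
#7 0x21→b2/s0 L1-HIT; vc=[]
#8 0x26→b2/s0 L1-HIT; vc=[]
#9 0x22→b2/s0 L1-HIT; vc=[]
#10 0x4f→b4/s0 MISS; vc=[2]
#11 0x22→b2/s0 VC-HIT; vc=[4]
#12 0x2e→b2/s0 L1-HIT; vc=[4]
#13 0x4d→b4/s0 VC-HIT; vc=[2]
#14 0x21→b2/s0 VC-HIT; vc=[4]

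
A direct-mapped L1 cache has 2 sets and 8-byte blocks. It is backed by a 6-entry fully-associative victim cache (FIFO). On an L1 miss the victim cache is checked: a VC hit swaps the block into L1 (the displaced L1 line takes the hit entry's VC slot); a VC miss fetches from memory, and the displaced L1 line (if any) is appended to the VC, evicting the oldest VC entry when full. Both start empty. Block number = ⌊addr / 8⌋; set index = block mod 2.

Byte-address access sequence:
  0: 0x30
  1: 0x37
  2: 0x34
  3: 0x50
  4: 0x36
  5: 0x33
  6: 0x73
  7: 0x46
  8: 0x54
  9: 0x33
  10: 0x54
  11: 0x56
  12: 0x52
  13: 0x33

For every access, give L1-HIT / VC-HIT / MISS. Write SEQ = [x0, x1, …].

0: 0x30 (blk 6, set 0) → MISS  vc=[]
1: 0x37 (blk 6, set 0) → L1-HIT  vc=[]
2: 0x34 (blk 6, set 0) → L1-HIT  vc=[]
3: 0x50 (blk 10, set 0) → MISS  vc=[6]
4: 0x36 (blk 6, set 0) → VC-HIT  vc=[10]
5: 0x33 (blk 6, set 0) → L1-HIT  vc=[10]
6: 0x73 (blk 14, set 0) → MISS  vc=[10, 6]
7: 0x46 (blk 8, set 0) → MISS  vc=[10, 6, 14]
8: 0x54 (blk 10, set 0) → VC-HIT  vc=[8, 6, 14]
9: 0x33 (blk 6, set 0) → VC-HIT  vc=[8, 10, 14]
10: 0x54 (blk 10, set 0) → VC-HIT  vc=[8, 6, 14]
11: 0x56 (blk 10, set 0) → L1-HIT  vc=[8, 6, 14]
12: 0x52 (blk 10, set 0) → L1-HIT  vc=[8, 6, 14]
13: 0x33 (blk 6, set 0) → VC-HIT  vc=[8, 10, 14]

SEQ = [MISS, L1-HIT, L1-HIT, MISS, VC-HIT, L1-HIT, MISS, MISS, VC-HIT, VC-HIT, VC-HIT, L1-HIT, L1-HIT, VC-HIT]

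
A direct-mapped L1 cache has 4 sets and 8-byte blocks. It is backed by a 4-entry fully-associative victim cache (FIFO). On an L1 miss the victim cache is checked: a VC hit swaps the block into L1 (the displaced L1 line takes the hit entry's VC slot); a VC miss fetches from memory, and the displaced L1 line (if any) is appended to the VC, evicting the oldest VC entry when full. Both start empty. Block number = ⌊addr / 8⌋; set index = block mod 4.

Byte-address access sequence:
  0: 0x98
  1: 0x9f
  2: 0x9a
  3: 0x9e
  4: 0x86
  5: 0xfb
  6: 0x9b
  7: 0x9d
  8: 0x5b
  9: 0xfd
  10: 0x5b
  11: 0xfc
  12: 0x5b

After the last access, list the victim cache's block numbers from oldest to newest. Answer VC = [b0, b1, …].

#0 0x98→b19/s3 MISS; vc=[]
#1 0x9f→b19/s3 L1-HIT; vc=[]
#2 0x9a→b19/s3 L1-HIT; vc=[]
#3 0x9e→b19/s3 L1-HIT; vc=[]
#4 0x86→b16/s0 MISS; vc=[]
#5 0xfb→b31/s3 MISS; vc=[19]
#6 0x9b→b19/s3 VC-HIT; vc=[31]
#7 0x9d→b19/s3 L1-HIT; vc=[31]
#8 0x5b→b11/s3 MISS; vc=[31,19]
#9 0xfd→b31/s3 VC-HIT; vc=[11,19]
#10 0x5b→b11/s3 VC-HIT; vc=[31,19]
#11 0xfc→b31/s3 VC-HIT; vc=[11,19]
#12 0x5b→b11/s3 VC-HIT; vc=[31,19]

VC = [31, 19]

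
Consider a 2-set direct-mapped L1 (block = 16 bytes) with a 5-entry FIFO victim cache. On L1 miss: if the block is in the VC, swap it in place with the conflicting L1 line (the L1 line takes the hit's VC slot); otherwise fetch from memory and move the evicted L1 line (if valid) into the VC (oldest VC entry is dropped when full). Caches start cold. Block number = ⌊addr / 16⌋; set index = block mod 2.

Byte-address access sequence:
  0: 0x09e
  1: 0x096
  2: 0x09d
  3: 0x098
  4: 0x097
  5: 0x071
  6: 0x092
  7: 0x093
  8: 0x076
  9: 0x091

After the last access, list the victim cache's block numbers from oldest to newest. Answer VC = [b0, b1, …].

0: 0x9e (blk 9, set 1) → MISS  vc=[]
1: 0x96 (blk 9, set 1) → L1-HIT  vc=[]
2: 0x9d (blk 9, set 1) → L1-HIT  vc=[]
3: 0x98 (blk 9, set 1) → L1-HIT  vc=[]
4: 0x97 (blk 9, set 1) → L1-HIT  vc=[]
5: 0x71 (blk 7, set 1) → MISS  vc=[9]
6: 0x92 (blk 9, set 1) → VC-HIT  vc=[7]
7: 0x93 (blk 9, set 1) → L1-HIT  vc=[7]
8: 0x76 (blk 7, set 1) → VC-HIT  vc=[9]
9: 0x91 (blk 9, set 1) → VC-HIT  vc=[7]

VC = [7]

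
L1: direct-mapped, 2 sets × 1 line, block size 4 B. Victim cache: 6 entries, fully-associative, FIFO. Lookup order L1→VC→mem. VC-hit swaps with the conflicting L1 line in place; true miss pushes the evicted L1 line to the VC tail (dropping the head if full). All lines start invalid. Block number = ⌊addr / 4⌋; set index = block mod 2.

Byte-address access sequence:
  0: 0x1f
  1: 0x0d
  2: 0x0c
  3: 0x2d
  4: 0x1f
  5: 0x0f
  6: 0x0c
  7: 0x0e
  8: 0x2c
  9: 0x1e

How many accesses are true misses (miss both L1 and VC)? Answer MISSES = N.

MISSES = 3

#0 0x1f→b7/s1 MISS; vc=[]
#1 0xd→b3/s1 MISS; vc=[7]
#2 0xc→b3/s1 L1-HIT; vc=[7]
#3 0x2d→b11/s1 MISS; vc=[7,3]
#4 0x1f→b7/s1 VC-HIT; vc=[11,3]
#5 0xf→b3/s1 VC-HIT; vc=[11,7]
#6 0xc→b3/s1 L1-HIT; vc=[11,7]
#7 0xe→b3/s1 L1-HIT; vc=[11,7]
#8 0x2c→b11/s1 VC-HIT; vc=[3,7]
#9 0x1e→b7/s1 VC-HIT; vc=[3,11]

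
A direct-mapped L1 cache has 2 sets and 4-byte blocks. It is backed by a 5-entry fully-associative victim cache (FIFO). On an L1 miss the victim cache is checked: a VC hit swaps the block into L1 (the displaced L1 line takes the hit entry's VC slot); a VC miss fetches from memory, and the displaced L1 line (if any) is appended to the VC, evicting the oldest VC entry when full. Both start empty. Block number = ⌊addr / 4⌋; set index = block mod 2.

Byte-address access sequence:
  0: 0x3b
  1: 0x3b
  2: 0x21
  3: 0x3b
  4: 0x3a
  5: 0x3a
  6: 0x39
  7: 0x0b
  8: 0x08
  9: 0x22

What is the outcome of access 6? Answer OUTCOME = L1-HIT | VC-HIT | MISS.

OUTCOME = L1-HIT

0: 0x3b (blk 14, set 0) → MISS  vc=[]
1: 0x3b (blk 14, set 0) → L1-HIT  vc=[]
2: 0x21 (blk 8, set 0) → MISS  vc=[14]
3: 0x3b (blk 14, set 0) → VC-HIT  vc=[8]
4: 0x3a (blk 14, set 0) → L1-HIT  vc=[8]
5: 0x3a (blk 14, set 0) → L1-HIT  vc=[8]
6: 0x39 (blk 14, set 0) → L1-HIT  vc=[8]
7: 0xb (blk 2, set 0) → MISS  vc=[8, 14]
8: 0x8 (blk 2, set 0) → L1-HIT  vc=[8, 14]
9: 0x22 (blk 8, set 0) → VC-HIT  vc=[2, 14]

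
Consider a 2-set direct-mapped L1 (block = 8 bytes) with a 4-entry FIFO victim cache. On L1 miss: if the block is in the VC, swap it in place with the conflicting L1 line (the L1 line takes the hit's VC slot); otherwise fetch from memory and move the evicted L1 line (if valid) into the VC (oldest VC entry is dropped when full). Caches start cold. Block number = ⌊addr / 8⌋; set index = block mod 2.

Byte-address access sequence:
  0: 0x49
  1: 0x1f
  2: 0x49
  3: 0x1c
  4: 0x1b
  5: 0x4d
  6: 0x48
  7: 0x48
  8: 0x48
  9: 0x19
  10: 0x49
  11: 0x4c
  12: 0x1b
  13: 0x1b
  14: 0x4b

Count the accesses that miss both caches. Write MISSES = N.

MISSES = 2

#0 0x49→b9/s1 MISS; vc=[]
#1 0x1f→b3/s1 MISS; vc=[9]
#2 0x49→b9/s1 VC-HIT; vc=[3]
#3 0x1c→b3/s1 VC-HIT; vc=[9]
#4 0x1b→b3/s1 L1-HIT; vc=[9]
#5 0x4d→b9/s1 VC-HIT; vc=[3]
#6 0x48→b9/s1 L1-HIT; vc=[3]
#7 0x48→b9/s1 L1-HIT; vc=[3]
#8 0x48→b9/s1 L1-HIT; vc=[3]
#9 0x19→b3/s1 VC-HIT; vc=[9]
#10 0x49→b9/s1 VC-HIT; vc=[3]
#11 0x4c→b9/s1 L1-HIT; vc=[3]
#12 0x1b→b3/s1 VC-HIT; vc=[9]
#13 0x1b→b3/s1 L1-HIT; vc=[9]
#14 0x4b→b9/s1 VC-HIT; vc=[3]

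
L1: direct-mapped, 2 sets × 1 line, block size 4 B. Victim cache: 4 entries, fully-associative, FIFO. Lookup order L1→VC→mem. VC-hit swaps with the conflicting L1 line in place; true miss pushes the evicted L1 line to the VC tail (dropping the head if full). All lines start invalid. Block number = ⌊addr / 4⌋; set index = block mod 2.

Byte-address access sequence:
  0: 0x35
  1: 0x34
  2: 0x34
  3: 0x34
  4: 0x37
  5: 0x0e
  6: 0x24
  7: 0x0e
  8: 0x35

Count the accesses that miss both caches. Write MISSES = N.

MISSES = 3

  [0] addr=0x35 blk=13 s=1: MISS | VC []
  [1] addr=0x34 blk=13 s=1: L1-HIT | VC []
  [2] addr=0x34 blk=13 s=1: L1-HIT | VC []
  [3] addr=0x34 blk=13 s=1: L1-HIT | VC []
  [4] addr=0x37 blk=13 s=1: L1-HIT | VC []
  [5] addr=0xe blk=3 s=1: MISS | VC [13]
  [6] addr=0x24 blk=9 s=1: MISS | VC [13, 3]
  [7] addr=0xe blk=3 s=1: VC-HIT | VC [13, 9]
  [8] addr=0x35 blk=13 s=1: VC-HIT | VC [3, 9]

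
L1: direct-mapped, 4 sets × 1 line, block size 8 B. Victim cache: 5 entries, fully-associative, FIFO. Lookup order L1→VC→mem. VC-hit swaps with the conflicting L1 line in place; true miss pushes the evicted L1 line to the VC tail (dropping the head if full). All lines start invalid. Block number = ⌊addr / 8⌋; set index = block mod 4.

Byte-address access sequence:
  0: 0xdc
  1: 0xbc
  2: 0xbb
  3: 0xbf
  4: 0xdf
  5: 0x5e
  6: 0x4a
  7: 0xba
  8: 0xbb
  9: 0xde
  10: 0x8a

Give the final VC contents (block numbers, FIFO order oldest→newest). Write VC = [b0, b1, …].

  [0] addr=0xdc blk=27 s=3: MISS | VC []
  [1] addr=0xbc blk=23 s=3: MISS | VC [27]
  [2] addr=0xbb blk=23 s=3: L1-HIT | VC [27]
  [3] addr=0xbf blk=23 s=3: L1-HIT | VC [27]
  [4] addr=0xdf blk=27 s=3: VC-HIT | VC [23]
  [5] addr=0x5e blk=11 s=3: MISS | VC [23, 27]
  [6] addr=0x4a blk=9 s=1: MISS | VC [23, 27]
  [7] addr=0xba blk=23 s=3: VC-HIT | VC [11, 27]
  [8] addr=0xbb blk=23 s=3: L1-HIT | VC [11, 27]
  [9] addr=0xde blk=27 s=3: VC-HIT | VC [11, 23]
  [10] addr=0x8a blk=17 s=1: MISS | VC [11, 23, 9]

VC = [11, 23, 9]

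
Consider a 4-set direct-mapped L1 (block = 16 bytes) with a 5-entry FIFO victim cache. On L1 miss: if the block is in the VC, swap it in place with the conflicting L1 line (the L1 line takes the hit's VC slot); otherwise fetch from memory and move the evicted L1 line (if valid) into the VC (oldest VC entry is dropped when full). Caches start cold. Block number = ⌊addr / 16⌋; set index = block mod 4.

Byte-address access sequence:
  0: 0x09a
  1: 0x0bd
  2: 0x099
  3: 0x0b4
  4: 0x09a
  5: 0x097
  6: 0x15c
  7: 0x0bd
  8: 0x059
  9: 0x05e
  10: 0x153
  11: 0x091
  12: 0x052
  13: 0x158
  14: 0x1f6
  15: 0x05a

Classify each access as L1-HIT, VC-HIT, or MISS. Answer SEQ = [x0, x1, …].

SEQ = [MISS, MISS, L1-HIT, L1-HIT, L1-HIT, L1-HIT, MISS, L1-HIT, MISS, L1-HIT, VC-HIT, VC-HIT, VC-HIT, VC-HIT, MISS, VC-HIT]

  [0] addr=0x9a blk=9 s=1: MISS | VC []
  [1] addr=0xbd blk=11 s=3: MISS | VC []
  [2] addr=0x99 blk=9 s=1: L1-HIT | VC []
  [3] addr=0xb4 blk=11 s=3: L1-HIT | VC []
  [4] addr=0x9a blk=9 s=1: L1-HIT | VC []
  [5] addr=0x97 blk=9 s=1: L1-HIT | VC []
  [6] addr=0x15c blk=21 s=1: MISS | VC [9]
  [7] addr=0xbd blk=11 s=3: L1-HIT | VC [9]
  [8] addr=0x59 blk=5 s=1: MISS | VC [9, 21]
  [9] addr=0x5e blk=5 s=1: L1-HIT | VC [9, 21]
  [10] addr=0x153 blk=21 s=1: VC-HIT | VC [9, 5]
  [11] addr=0x91 blk=9 s=1: VC-HIT | VC [21, 5]
  [12] addr=0x52 blk=5 s=1: VC-HIT | VC [21, 9]
  [13] addr=0x158 blk=21 s=1: VC-HIT | VC [5, 9]
  [14] addr=0x1f6 blk=31 s=3: MISS | VC [5, 9, 11]
  [15] addr=0x5a blk=5 s=1: VC-HIT | VC [21, 9, 11]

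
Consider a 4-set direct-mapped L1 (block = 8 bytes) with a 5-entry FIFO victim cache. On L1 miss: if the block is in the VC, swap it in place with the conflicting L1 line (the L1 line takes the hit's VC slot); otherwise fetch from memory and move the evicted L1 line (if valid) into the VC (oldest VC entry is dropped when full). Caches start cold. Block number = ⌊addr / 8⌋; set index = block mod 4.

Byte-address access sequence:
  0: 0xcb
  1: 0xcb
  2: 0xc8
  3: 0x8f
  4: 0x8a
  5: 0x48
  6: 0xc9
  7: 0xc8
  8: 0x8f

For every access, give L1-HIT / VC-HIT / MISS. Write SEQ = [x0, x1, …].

0: 0xcb (blk 25, set 1) → MISS  vc=[]
1: 0xcb (blk 25, set 1) → L1-HIT  vc=[]
2: 0xc8 (blk 25, set 1) → L1-HIT  vc=[]
3: 0x8f (blk 17, set 1) → MISS  vc=[25]
4: 0x8a (blk 17, set 1) → L1-HIT  vc=[25]
5: 0x48 (blk 9, set 1) → MISS  vc=[25, 17]
6: 0xc9 (blk 25, set 1) → VC-HIT  vc=[9, 17]
7: 0xc8 (blk 25, set 1) → L1-HIT  vc=[9, 17]
8: 0x8f (blk 17, set 1) → VC-HIT  vc=[9, 25]

SEQ = [MISS, L1-HIT, L1-HIT, MISS, L1-HIT, MISS, VC-HIT, L1-HIT, VC-HIT]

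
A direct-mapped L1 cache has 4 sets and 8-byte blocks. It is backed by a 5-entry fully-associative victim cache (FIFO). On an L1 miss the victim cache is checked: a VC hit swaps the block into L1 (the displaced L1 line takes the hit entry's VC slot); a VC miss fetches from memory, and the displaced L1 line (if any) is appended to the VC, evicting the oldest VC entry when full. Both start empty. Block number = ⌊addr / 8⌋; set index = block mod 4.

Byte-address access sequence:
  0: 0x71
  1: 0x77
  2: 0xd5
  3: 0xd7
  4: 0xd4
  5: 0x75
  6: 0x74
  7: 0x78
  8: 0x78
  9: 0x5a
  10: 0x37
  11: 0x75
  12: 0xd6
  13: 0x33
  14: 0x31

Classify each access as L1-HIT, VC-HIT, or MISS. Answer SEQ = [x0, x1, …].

0: 0x71 (blk 14, set 2) → MISS  vc=[]
1: 0x77 (blk 14, set 2) → L1-HIT  vc=[]
2: 0xd5 (blk 26, set 2) → MISS  vc=[14]
3: 0xd7 (blk 26, set 2) → L1-HIT  vc=[14]
4: 0xd4 (blk 26, set 2) → L1-HIT  vc=[14]
5: 0x75 (blk 14, set 2) → VC-HIT  vc=[26]
6: 0x74 (blk 14, set 2) → L1-HIT  vc=[26]
7: 0x78 (blk 15, set 3) → MISS  vc=[26]
8: 0x78 (blk 15, set 3) → L1-HIT  vc=[26]
9: 0x5a (blk 11, set 3) → MISS  vc=[26, 15]
10: 0x37 (blk 6, set 2) → MISS  vc=[26, 15, 14]
11: 0x75 (blk 14, set 2) → VC-HIT  vc=[26, 15, 6]
12: 0xd6 (blk 26, set 2) → VC-HIT  vc=[14, 15, 6]
13: 0x33 (blk 6, set 2) → VC-HIT  vc=[14, 15, 26]
14: 0x31 (blk 6, set 2) → L1-HIT  vc=[14, 15, 26]

SEQ = [MISS, L1-HIT, MISS, L1-HIT, L1-HIT, VC-HIT, L1-HIT, MISS, L1-HIT, MISS, MISS, VC-HIT, VC-HIT, VC-HIT, L1-HIT]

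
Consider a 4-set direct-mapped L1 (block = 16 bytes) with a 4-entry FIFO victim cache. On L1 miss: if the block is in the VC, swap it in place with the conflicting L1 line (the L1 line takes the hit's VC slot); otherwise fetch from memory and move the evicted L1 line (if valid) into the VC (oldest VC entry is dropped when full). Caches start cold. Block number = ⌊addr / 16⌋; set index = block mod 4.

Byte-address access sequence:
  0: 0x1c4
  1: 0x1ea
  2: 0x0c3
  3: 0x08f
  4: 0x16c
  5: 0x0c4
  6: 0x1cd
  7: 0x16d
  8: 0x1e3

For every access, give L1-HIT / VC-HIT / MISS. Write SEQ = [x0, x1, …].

0: 0x1c4 (blk 28, set 0) → MISS  vc=[]
1: 0x1ea (blk 30, set 2) → MISS  vc=[]
2: 0xc3 (blk 12, set 0) → MISS  vc=[28]
3: 0x8f (blk 8, set 0) → MISS  vc=[28, 12]
4: 0x16c (blk 22, set 2) → MISS  vc=[28, 12, 30]
5: 0xc4 (blk 12, set 0) → VC-HIT  vc=[28, 8, 30]
6: 0x1cd (blk 28, set 0) → VC-HIT  vc=[12, 8, 30]
7: 0x16d (blk 22, set 2) → L1-HIT  vc=[12, 8, 30]
8: 0x1e3 (blk 30, set 2) → VC-HIT  vc=[12, 8, 22]

SEQ = [MISS, MISS, MISS, MISS, MISS, VC-HIT, VC-HIT, L1-HIT, VC-HIT]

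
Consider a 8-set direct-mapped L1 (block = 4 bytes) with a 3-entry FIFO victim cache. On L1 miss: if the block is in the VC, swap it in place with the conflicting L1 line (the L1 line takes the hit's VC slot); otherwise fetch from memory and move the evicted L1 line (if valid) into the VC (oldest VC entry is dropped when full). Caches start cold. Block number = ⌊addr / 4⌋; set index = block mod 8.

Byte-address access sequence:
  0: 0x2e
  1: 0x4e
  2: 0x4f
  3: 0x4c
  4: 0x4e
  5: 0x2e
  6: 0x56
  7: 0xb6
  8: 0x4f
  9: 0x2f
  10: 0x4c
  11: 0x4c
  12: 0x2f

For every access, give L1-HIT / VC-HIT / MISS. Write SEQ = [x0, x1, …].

  [0] addr=0x2e blk=11 s=3: MISS | VC []
  [1] addr=0x4e blk=19 s=3: MISS | VC [11]
  [2] addr=0x4f blk=19 s=3: L1-HIT | VC [11]
  [3] addr=0x4c blk=19 s=3: L1-HIT | VC [11]
  [4] addr=0x4e blk=19 s=3: L1-HIT | VC [11]
  [5] addr=0x2e blk=11 s=3: VC-HIT | VC [19]
  [6] addr=0x56 blk=21 s=5: MISS | VC [19]
  [7] addr=0xb6 blk=45 s=5: MISS | VC [19, 21]
  [8] addr=0x4f blk=19 s=3: VC-HIT | VC [11, 21]
  [9] addr=0x2f blk=11 s=3: VC-HIT | VC [19, 21]
  [10] addr=0x4c blk=19 s=3: VC-HIT | VC [11, 21]
  [11] addr=0x4c blk=19 s=3: L1-HIT | VC [11, 21]
  [12] addr=0x2f blk=11 s=3: VC-HIT | VC [19, 21]

SEQ = [MISS, MISS, L1-HIT, L1-HIT, L1-HIT, VC-HIT, MISS, MISS, VC-HIT, VC-HIT, VC-HIT, L1-HIT, VC-HIT]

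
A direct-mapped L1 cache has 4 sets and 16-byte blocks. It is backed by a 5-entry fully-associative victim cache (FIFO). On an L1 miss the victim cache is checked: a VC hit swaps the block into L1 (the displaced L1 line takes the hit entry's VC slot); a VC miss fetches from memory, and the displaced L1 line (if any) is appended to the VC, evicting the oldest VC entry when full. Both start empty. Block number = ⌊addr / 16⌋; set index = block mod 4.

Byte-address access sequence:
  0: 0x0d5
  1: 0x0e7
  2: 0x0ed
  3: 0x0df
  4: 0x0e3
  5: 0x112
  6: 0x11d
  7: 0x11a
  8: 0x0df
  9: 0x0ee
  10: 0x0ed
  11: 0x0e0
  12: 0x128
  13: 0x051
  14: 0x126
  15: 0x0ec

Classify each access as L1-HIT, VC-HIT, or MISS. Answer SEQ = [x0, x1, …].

  [0] addr=0xd5 blk=13 s=1: MISS | VC []
  [1] addr=0xe7 blk=14 s=2: MISS | VC []
  [2] addr=0xed blk=14 s=2: L1-HIT | VC []
  [3] addr=0xdf blk=13 s=1: L1-HIT | VC []
  [4] addr=0xe3 blk=14 s=2: L1-HIT | VC []
  [5] addr=0x112 blk=17 s=1: MISS | VC [13]
  [6] addr=0x11d blk=17 s=1: L1-HIT | VC [13]
  [7] addr=0x11a blk=17 s=1: L1-HIT | VC [13]
  [8] addr=0xdf blk=13 s=1: VC-HIT | VC [17]
  [9] addr=0xee blk=14 s=2: L1-HIT | VC [17]
  [10] addr=0xed blk=14 s=2: L1-HIT | VC [17]
  [11] addr=0xe0 blk=14 s=2: L1-HIT | VC [17]
  [12] addr=0x128 blk=18 s=2: MISS | VC [17, 14]
  [13] addr=0x51 blk=5 s=1: MISS | VC [17, 14, 13]
  [14] addr=0x126 blk=18 s=2: L1-HIT | VC [17, 14, 13]
  [15] addr=0xec blk=14 s=2: VC-HIT | VC [17, 18, 13]

SEQ = [MISS, MISS, L1-HIT, L1-HIT, L1-HIT, MISS, L1-HIT, L1-HIT, VC-HIT, L1-HIT, L1-HIT, L1-HIT, MISS, MISS, L1-HIT, VC-HIT]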